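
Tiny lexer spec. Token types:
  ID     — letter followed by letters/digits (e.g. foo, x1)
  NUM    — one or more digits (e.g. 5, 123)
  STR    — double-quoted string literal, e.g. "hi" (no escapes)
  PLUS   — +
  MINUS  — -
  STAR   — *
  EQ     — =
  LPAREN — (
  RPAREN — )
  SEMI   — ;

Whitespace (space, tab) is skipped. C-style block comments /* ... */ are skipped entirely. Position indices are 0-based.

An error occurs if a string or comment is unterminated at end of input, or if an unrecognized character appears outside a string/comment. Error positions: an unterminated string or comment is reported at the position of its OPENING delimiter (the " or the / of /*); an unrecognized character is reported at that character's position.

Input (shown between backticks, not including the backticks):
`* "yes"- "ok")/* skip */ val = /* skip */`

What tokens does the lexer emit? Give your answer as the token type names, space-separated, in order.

pos=0: emit STAR '*'
pos=2: enter STRING mode
pos=2: emit STR "yes" (now at pos=7)
pos=7: emit MINUS '-'
pos=9: enter STRING mode
pos=9: emit STR "ok" (now at pos=13)
pos=13: emit RPAREN ')'
pos=14: enter COMMENT mode (saw '/*')
exit COMMENT mode (now at pos=24)
pos=25: emit ID 'val' (now at pos=28)
pos=29: emit EQ '='
pos=31: enter COMMENT mode (saw '/*')
exit COMMENT mode (now at pos=41)
DONE. 7 tokens: [STAR, STR, MINUS, STR, RPAREN, ID, EQ]

Answer: STAR STR MINUS STR RPAREN ID EQ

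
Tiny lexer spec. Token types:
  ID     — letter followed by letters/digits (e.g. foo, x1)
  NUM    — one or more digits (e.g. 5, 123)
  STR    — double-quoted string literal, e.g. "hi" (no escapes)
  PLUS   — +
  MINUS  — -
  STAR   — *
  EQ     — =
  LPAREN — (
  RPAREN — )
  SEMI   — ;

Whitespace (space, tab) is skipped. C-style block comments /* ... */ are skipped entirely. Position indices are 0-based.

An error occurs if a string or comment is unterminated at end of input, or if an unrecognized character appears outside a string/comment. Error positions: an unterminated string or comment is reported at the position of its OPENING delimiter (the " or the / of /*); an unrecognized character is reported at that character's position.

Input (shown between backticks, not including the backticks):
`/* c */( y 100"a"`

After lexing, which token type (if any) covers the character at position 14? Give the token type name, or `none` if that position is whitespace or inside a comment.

Answer: STR

Derivation:
pos=0: enter COMMENT mode (saw '/*')
exit COMMENT mode (now at pos=7)
pos=7: emit LPAREN '('
pos=9: emit ID 'y' (now at pos=10)
pos=11: emit NUM '100' (now at pos=14)
pos=14: enter STRING mode
pos=14: emit STR "a" (now at pos=17)
DONE. 4 tokens: [LPAREN, ID, NUM, STR]
Position 14: char is '"' -> STR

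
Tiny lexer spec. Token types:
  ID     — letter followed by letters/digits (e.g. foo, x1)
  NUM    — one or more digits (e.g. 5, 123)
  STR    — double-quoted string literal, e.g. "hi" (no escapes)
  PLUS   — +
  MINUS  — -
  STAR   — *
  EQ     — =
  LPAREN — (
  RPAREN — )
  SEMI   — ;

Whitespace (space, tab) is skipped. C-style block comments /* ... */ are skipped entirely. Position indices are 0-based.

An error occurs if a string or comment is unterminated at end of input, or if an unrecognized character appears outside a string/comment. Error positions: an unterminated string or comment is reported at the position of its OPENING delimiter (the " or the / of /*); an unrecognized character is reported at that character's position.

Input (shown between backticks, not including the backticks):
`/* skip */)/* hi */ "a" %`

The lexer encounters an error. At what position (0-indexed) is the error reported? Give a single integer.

Answer: 24

Derivation:
pos=0: enter COMMENT mode (saw '/*')
exit COMMENT mode (now at pos=10)
pos=10: emit RPAREN ')'
pos=11: enter COMMENT mode (saw '/*')
exit COMMENT mode (now at pos=19)
pos=20: enter STRING mode
pos=20: emit STR "a" (now at pos=23)
pos=24: ERROR — unrecognized char '%'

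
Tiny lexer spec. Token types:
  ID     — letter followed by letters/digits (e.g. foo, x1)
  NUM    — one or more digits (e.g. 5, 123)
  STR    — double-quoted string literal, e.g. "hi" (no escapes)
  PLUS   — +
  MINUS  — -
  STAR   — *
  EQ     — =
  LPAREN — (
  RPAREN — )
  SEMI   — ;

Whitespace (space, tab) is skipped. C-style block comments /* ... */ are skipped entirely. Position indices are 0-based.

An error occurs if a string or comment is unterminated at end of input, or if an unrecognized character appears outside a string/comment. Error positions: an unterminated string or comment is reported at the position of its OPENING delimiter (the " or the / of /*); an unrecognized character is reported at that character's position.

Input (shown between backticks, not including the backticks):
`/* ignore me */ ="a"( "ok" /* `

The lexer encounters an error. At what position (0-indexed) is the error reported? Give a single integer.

Answer: 27

Derivation:
pos=0: enter COMMENT mode (saw '/*')
exit COMMENT mode (now at pos=15)
pos=16: emit EQ '='
pos=17: enter STRING mode
pos=17: emit STR "a" (now at pos=20)
pos=20: emit LPAREN '('
pos=22: enter STRING mode
pos=22: emit STR "ok" (now at pos=26)
pos=27: enter COMMENT mode (saw '/*')
pos=27: ERROR — unterminated comment (reached EOF)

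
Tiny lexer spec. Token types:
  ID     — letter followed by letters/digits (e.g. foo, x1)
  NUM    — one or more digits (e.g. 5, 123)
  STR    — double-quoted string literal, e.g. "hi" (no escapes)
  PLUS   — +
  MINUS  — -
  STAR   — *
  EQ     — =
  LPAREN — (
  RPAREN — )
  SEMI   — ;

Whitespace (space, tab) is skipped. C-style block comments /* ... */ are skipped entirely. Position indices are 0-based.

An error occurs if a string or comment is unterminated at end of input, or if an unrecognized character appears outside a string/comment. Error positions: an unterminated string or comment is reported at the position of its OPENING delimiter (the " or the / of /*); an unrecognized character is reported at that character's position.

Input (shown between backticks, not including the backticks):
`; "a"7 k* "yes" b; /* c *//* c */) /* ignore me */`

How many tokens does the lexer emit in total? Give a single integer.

pos=0: emit SEMI ';'
pos=2: enter STRING mode
pos=2: emit STR "a" (now at pos=5)
pos=5: emit NUM '7' (now at pos=6)
pos=7: emit ID 'k' (now at pos=8)
pos=8: emit STAR '*'
pos=10: enter STRING mode
pos=10: emit STR "yes" (now at pos=15)
pos=16: emit ID 'b' (now at pos=17)
pos=17: emit SEMI ';'
pos=19: enter COMMENT mode (saw '/*')
exit COMMENT mode (now at pos=26)
pos=26: enter COMMENT mode (saw '/*')
exit COMMENT mode (now at pos=33)
pos=33: emit RPAREN ')'
pos=35: enter COMMENT mode (saw '/*')
exit COMMENT mode (now at pos=50)
DONE. 9 tokens: [SEMI, STR, NUM, ID, STAR, STR, ID, SEMI, RPAREN]

Answer: 9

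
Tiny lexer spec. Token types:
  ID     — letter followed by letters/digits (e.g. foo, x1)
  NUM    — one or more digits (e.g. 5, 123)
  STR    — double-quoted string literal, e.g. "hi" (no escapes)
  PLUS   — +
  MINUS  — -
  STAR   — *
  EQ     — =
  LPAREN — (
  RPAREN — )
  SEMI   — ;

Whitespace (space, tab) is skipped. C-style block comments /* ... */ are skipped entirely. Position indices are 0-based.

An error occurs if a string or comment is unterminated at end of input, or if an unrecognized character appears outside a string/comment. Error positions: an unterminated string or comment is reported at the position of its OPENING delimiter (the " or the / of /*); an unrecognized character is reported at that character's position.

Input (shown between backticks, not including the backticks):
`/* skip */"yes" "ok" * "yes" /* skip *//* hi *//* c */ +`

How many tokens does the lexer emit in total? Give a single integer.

pos=0: enter COMMENT mode (saw '/*')
exit COMMENT mode (now at pos=10)
pos=10: enter STRING mode
pos=10: emit STR "yes" (now at pos=15)
pos=16: enter STRING mode
pos=16: emit STR "ok" (now at pos=20)
pos=21: emit STAR '*'
pos=23: enter STRING mode
pos=23: emit STR "yes" (now at pos=28)
pos=29: enter COMMENT mode (saw '/*')
exit COMMENT mode (now at pos=39)
pos=39: enter COMMENT mode (saw '/*')
exit COMMENT mode (now at pos=47)
pos=47: enter COMMENT mode (saw '/*')
exit COMMENT mode (now at pos=54)
pos=55: emit PLUS '+'
DONE. 5 tokens: [STR, STR, STAR, STR, PLUS]

Answer: 5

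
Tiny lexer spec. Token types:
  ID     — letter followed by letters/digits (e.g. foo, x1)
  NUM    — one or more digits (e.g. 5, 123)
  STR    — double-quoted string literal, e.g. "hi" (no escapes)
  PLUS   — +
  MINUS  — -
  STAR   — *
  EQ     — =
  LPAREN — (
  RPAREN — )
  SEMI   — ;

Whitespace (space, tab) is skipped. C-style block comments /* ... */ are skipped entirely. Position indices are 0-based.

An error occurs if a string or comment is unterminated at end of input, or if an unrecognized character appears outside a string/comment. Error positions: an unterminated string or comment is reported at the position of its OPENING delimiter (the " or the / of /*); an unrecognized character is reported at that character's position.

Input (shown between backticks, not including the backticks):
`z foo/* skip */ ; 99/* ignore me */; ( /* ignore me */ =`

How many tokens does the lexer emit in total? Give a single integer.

pos=0: emit ID 'z' (now at pos=1)
pos=2: emit ID 'foo' (now at pos=5)
pos=5: enter COMMENT mode (saw '/*')
exit COMMENT mode (now at pos=15)
pos=16: emit SEMI ';'
pos=18: emit NUM '99' (now at pos=20)
pos=20: enter COMMENT mode (saw '/*')
exit COMMENT mode (now at pos=35)
pos=35: emit SEMI ';'
pos=37: emit LPAREN '('
pos=39: enter COMMENT mode (saw '/*')
exit COMMENT mode (now at pos=54)
pos=55: emit EQ '='
DONE. 7 tokens: [ID, ID, SEMI, NUM, SEMI, LPAREN, EQ]

Answer: 7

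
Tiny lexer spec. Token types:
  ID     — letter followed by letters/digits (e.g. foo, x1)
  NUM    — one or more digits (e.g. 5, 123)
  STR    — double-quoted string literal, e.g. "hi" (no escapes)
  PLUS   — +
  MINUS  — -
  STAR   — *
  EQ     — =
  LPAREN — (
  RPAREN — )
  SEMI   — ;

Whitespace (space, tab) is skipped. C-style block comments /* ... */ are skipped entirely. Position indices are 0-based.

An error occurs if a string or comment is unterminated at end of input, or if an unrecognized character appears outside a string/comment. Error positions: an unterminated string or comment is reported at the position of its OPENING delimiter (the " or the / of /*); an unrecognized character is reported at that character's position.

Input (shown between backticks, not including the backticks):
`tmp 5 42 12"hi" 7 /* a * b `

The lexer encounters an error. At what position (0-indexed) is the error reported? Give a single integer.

pos=0: emit ID 'tmp' (now at pos=3)
pos=4: emit NUM '5' (now at pos=5)
pos=6: emit NUM '42' (now at pos=8)
pos=9: emit NUM '12' (now at pos=11)
pos=11: enter STRING mode
pos=11: emit STR "hi" (now at pos=15)
pos=16: emit NUM '7' (now at pos=17)
pos=18: enter COMMENT mode (saw '/*')
pos=18: ERROR — unterminated comment (reached EOF)

Answer: 18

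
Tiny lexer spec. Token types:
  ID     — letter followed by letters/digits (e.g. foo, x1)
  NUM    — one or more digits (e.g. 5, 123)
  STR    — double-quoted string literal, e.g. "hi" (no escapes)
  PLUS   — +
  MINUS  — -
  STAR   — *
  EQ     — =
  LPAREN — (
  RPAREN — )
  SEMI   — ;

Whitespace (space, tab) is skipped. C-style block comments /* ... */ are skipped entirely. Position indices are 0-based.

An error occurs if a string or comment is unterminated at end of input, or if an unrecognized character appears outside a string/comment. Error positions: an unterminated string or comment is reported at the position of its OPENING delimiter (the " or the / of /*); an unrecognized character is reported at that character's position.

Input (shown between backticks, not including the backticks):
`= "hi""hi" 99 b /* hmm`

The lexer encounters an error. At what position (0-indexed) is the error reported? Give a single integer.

Answer: 16

Derivation:
pos=0: emit EQ '='
pos=2: enter STRING mode
pos=2: emit STR "hi" (now at pos=6)
pos=6: enter STRING mode
pos=6: emit STR "hi" (now at pos=10)
pos=11: emit NUM '99' (now at pos=13)
pos=14: emit ID 'b' (now at pos=15)
pos=16: enter COMMENT mode (saw '/*')
pos=16: ERROR — unterminated comment (reached EOF)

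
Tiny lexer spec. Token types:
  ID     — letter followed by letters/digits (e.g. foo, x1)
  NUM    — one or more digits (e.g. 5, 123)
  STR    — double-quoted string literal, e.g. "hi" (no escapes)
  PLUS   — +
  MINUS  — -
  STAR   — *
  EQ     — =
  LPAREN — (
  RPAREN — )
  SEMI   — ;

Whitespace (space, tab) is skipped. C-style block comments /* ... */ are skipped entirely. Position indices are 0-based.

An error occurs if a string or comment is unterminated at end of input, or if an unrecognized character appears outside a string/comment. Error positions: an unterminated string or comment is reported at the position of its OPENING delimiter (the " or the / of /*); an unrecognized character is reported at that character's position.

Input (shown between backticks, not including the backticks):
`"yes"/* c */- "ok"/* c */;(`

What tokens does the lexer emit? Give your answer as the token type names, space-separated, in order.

pos=0: enter STRING mode
pos=0: emit STR "yes" (now at pos=5)
pos=5: enter COMMENT mode (saw '/*')
exit COMMENT mode (now at pos=12)
pos=12: emit MINUS '-'
pos=14: enter STRING mode
pos=14: emit STR "ok" (now at pos=18)
pos=18: enter COMMENT mode (saw '/*')
exit COMMENT mode (now at pos=25)
pos=25: emit SEMI ';'
pos=26: emit LPAREN '('
DONE. 5 tokens: [STR, MINUS, STR, SEMI, LPAREN]

Answer: STR MINUS STR SEMI LPAREN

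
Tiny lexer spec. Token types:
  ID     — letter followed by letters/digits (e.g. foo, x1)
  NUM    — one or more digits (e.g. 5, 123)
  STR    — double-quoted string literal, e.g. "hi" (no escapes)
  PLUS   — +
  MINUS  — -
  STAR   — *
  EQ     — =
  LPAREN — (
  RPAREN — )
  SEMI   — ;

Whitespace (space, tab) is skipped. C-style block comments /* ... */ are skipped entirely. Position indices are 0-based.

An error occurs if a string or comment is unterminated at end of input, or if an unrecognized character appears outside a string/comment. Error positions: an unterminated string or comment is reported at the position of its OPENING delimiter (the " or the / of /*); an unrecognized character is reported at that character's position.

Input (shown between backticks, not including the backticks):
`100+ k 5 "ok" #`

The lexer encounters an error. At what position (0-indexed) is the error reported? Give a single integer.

Answer: 14

Derivation:
pos=0: emit NUM '100' (now at pos=3)
pos=3: emit PLUS '+'
pos=5: emit ID 'k' (now at pos=6)
pos=7: emit NUM '5' (now at pos=8)
pos=9: enter STRING mode
pos=9: emit STR "ok" (now at pos=13)
pos=14: ERROR — unrecognized char '#'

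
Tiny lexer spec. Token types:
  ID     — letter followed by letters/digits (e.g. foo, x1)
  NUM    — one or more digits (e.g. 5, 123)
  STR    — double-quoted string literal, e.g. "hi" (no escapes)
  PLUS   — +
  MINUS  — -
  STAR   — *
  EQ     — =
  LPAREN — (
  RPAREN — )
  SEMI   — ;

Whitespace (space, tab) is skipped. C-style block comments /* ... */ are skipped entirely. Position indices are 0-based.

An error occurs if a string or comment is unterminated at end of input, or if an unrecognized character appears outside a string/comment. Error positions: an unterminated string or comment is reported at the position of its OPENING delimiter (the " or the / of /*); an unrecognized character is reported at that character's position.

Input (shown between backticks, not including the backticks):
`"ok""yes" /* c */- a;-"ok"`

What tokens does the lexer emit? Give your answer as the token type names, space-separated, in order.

Answer: STR STR MINUS ID SEMI MINUS STR

Derivation:
pos=0: enter STRING mode
pos=0: emit STR "ok" (now at pos=4)
pos=4: enter STRING mode
pos=4: emit STR "yes" (now at pos=9)
pos=10: enter COMMENT mode (saw '/*')
exit COMMENT mode (now at pos=17)
pos=17: emit MINUS '-'
pos=19: emit ID 'a' (now at pos=20)
pos=20: emit SEMI ';'
pos=21: emit MINUS '-'
pos=22: enter STRING mode
pos=22: emit STR "ok" (now at pos=26)
DONE. 7 tokens: [STR, STR, MINUS, ID, SEMI, MINUS, STR]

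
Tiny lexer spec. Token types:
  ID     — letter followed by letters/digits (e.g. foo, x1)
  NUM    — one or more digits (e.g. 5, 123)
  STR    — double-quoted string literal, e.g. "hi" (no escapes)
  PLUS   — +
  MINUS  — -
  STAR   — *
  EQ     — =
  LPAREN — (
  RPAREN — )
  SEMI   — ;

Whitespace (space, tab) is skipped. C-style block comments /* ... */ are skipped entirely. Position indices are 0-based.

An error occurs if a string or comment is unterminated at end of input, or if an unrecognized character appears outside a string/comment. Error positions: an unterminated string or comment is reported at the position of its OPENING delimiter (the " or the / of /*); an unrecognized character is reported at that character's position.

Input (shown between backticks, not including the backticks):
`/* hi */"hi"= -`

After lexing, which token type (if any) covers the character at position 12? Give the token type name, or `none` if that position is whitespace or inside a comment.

Answer: EQ

Derivation:
pos=0: enter COMMENT mode (saw '/*')
exit COMMENT mode (now at pos=8)
pos=8: enter STRING mode
pos=8: emit STR "hi" (now at pos=12)
pos=12: emit EQ '='
pos=14: emit MINUS '-'
DONE. 3 tokens: [STR, EQ, MINUS]
Position 12: char is '=' -> EQ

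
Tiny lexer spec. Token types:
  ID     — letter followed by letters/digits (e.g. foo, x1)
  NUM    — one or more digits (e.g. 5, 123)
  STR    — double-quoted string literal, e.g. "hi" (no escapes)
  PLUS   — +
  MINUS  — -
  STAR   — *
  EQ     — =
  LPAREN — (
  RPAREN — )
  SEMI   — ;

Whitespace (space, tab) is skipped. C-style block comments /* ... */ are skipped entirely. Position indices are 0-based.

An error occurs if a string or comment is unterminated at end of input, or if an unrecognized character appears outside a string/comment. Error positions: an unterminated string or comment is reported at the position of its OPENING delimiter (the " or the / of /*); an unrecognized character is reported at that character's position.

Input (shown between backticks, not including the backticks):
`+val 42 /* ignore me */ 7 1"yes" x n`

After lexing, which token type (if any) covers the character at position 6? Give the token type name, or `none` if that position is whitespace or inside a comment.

pos=0: emit PLUS '+'
pos=1: emit ID 'val' (now at pos=4)
pos=5: emit NUM '42' (now at pos=7)
pos=8: enter COMMENT mode (saw '/*')
exit COMMENT mode (now at pos=23)
pos=24: emit NUM '7' (now at pos=25)
pos=26: emit NUM '1' (now at pos=27)
pos=27: enter STRING mode
pos=27: emit STR "yes" (now at pos=32)
pos=33: emit ID 'x' (now at pos=34)
pos=35: emit ID 'n' (now at pos=36)
DONE. 8 tokens: [PLUS, ID, NUM, NUM, NUM, STR, ID, ID]
Position 6: char is '2' -> NUM

Answer: NUM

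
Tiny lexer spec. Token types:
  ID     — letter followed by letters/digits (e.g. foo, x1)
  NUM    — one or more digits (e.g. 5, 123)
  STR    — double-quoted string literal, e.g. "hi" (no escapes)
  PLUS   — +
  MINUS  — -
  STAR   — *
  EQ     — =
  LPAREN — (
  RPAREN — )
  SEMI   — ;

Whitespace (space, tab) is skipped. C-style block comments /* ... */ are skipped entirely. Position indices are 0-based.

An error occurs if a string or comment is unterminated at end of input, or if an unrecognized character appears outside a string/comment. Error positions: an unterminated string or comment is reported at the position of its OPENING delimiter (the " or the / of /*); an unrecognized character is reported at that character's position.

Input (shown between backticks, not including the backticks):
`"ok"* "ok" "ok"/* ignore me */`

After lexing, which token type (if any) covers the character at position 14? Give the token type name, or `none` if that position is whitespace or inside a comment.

Answer: STR

Derivation:
pos=0: enter STRING mode
pos=0: emit STR "ok" (now at pos=4)
pos=4: emit STAR '*'
pos=6: enter STRING mode
pos=6: emit STR "ok" (now at pos=10)
pos=11: enter STRING mode
pos=11: emit STR "ok" (now at pos=15)
pos=15: enter COMMENT mode (saw '/*')
exit COMMENT mode (now at pos=30)
DONE. 4 tokens: [STR, STAR, STR, STR]
Position 14: char is '"' -> STR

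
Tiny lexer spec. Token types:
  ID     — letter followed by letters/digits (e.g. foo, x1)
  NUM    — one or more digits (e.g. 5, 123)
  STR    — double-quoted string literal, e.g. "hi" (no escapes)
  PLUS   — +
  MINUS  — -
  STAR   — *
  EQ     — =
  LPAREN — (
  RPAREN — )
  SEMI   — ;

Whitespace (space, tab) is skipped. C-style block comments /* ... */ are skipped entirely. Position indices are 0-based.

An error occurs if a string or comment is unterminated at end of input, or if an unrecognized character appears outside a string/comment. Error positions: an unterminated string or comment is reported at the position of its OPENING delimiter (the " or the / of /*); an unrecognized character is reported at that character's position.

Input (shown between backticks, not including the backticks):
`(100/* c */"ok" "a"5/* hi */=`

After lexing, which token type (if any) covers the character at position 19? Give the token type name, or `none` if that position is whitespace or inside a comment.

Answer: NUM

Derivation:
pos=0: emit LPAREN '('
pos=1: emit NUM '100' (now at pos=4)
pos=4: enter COMMENT mode (saw '/*')
exit COMMENT mode (now at pos=11)
pos=11: enter STRING mode
pos=11: emit STR "ok" (now at pos=15)
pos=16: enter STRING mode
pos=16: emit STR "a" (now at pos=19)
pos=19: emit NUM '5' (now at pos=20)
pos=20: enter COMMENT mode (saw '/*')
exit COMMENT mode (now at pos=28)
pos=28: emit EQ '='
DONE. 6 tokens: [LPAREN, NUM, STR, STR, NUM, EQ]
Position 19: char is '5' -> NUM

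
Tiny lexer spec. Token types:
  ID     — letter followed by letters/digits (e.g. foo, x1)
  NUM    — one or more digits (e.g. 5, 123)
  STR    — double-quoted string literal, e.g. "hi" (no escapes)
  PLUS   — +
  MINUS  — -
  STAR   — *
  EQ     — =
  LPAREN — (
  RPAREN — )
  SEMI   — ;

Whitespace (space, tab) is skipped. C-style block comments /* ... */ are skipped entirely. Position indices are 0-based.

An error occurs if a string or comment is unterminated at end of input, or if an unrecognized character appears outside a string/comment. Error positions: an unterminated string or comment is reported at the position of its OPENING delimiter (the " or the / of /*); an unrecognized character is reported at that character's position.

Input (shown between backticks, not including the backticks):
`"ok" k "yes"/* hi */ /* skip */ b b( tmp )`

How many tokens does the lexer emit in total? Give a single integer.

Answer: 8

Derivation:
pos=0: enter STRING mode
pos=0: emit STR "ok" (now at pos=4)
pos=5: emit ID 'k' (now at pos=6)
pos=7: enter STRING mode
pos=7: emit STR "yes" (now at pos=12)
pos=12: enter COMMENT mode (saw '/*')
exit COMMENT mode (now at pos=20)
pos=21: enter COMMENT mode (saw '/*')
exit COMMENT mode (now at pos=31)
pos=32: emit ID 'b' (now at pos=33)
pos=34: emit ID 'b' (now at pos=35)
pos=35: emit LPAREN '('
pos=37: emit ID 'tmp' (now at pos=40)
pos=41: emit RPAREN ')'
DONE. 8 tokens: [STR, ID, STR, ID, ID, LPAREN, ID, RPAREN]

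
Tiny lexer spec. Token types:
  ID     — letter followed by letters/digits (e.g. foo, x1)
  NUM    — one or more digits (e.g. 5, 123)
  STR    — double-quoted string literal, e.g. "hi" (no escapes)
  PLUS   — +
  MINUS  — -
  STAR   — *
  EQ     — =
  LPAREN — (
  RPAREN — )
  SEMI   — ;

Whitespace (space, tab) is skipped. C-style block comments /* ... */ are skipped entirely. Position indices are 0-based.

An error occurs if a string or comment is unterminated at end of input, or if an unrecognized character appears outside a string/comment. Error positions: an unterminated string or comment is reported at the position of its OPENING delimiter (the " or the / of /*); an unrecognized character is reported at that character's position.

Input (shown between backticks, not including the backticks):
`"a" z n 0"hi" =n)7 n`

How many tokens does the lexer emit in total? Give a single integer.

pos=0: enter STRING mode
pos=0: emit STR "a" (now at pos=3)
pos=4: emit ID 'z' (now at pos=5)
pos=6: emit ID 'n' (now at pos=7)
pos=8: emit NUM '0' (now at pos=9)
pos=9: enter STRING mode
pos=9: emit STR "hi" (now at pos=13)
pos=14: emit EQ '='
pos=15: emit ID 'n' (now at pos=16)
pos=16: emit RPAREN ')'
pos=17: emit NUM '7' (now at pos=18)
pos=19: emit ID 'n' (now at pos=20)
DONE. 10 tokens: [STR, ID, ID, NUM, STR, EQ, ID, RPAREN, NUM, ID]

Answer: 10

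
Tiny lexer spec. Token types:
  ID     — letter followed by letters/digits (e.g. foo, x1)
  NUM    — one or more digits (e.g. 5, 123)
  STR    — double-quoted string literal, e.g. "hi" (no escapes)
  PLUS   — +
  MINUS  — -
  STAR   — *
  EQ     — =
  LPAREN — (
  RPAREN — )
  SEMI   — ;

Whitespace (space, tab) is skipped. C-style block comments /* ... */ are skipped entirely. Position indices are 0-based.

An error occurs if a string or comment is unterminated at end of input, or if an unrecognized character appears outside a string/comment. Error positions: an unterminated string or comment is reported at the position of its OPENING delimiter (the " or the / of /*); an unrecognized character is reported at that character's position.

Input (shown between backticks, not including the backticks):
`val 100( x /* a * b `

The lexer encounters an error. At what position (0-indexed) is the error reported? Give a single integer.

Answer: 11

Derivation:
pos=0: emit ID 'val' (now at pos=3)
pos=4: emit NUM '100' (now at pos=7)
pos=7: emit LPAREN '('
pos=9: emit ID 'x' (now at pos=10)
pos=11: enter COMMENT mode (saw '/*')
pos=11: ERROR — unterminated comment (reached EOF)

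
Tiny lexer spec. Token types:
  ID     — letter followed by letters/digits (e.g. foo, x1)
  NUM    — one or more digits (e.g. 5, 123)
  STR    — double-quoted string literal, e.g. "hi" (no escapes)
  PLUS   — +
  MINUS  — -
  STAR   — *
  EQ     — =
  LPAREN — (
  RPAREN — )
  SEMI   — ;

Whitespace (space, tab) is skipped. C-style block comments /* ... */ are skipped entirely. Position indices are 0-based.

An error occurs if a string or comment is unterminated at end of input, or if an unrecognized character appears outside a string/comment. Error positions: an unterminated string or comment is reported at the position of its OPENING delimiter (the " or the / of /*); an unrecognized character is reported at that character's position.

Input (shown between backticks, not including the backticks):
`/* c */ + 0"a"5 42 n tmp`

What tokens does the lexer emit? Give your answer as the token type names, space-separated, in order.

Answer: PLUS NUM STR NUM NUM ID ID

Derivation:
pos=0: enter COMMENT mode (saw '/*')
exit COMMENT mode (now at pos=7)
pos=8: emit PLUS '+'
pos=10: emit NUM '0' (now at pos=11)
pos=11: enter STRING mode
pos=11: emit STR "a" (now at pos=14)
pos=14: emit NUM '5' (now at pos=15)
pos=16: emit NUM '42' (now at pos=18)
pos=19: emit ID 'n' (now at pos=20)
pos=21: emit ID 'tmp' (now at pos=24)
DONE. 7 tokens: [PLUS, NUM, STR, NUM, NUM, ID, ID]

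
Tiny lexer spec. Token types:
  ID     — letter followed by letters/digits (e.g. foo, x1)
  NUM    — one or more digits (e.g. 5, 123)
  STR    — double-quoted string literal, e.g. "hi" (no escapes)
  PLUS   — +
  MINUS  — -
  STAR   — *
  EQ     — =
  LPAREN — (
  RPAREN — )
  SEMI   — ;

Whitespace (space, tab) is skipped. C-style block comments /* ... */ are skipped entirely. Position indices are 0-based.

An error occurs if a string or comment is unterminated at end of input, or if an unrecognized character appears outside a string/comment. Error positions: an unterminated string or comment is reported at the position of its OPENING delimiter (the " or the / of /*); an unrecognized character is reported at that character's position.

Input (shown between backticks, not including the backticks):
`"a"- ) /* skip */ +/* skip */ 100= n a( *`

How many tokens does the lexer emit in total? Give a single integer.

Answer: 10

Derivation:
pos=0: enter STRING mode
pos=0: emit STR "a" (now at pos=3)
pos=3: emit MINUS '-'
pos=5: emit RPAREN ')'
pos=7: enter COMMENT mode (saw '/*')
exit COMMENT mode (now at pos=17)
pos=18: emit PLUS '+'
pos=19: enter COMMENT mode (saw '/*')
exit COMMENT mode (now at pos=29)
pos=30: emit NUM '100' (now at pos=33)
pos=33: emit EQ '='
pos=35: emit ID 'n' (now at pos=36)
pos=37: emit ID 'a' (now at pos=38)
pos=38: emit LPAREN '('
pos=40: emit STAR '*'
DONE. 10 tokens: [STR, MINUS, RPAREN, PLUS, NUM, EQ, ID, ID, LPAREN, STAR]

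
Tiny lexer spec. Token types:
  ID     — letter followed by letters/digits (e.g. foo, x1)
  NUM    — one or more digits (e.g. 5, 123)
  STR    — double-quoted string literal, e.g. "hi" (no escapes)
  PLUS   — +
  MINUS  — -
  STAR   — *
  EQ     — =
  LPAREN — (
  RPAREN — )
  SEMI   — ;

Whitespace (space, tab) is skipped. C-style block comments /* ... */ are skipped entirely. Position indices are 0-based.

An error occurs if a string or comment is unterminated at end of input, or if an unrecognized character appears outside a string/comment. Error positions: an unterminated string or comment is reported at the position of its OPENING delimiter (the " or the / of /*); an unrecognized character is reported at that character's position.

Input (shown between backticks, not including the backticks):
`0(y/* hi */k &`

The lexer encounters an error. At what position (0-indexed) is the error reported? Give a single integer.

Answer: 13

Derivation:
pos=0: emit NUM '0' (now at pos=1)
pos=1: emit LPAREN '('
pos=2: emit ID 'y' (now at pos=3)
pos=3: enter COMMENT mode (saw '/*')
exit COMMENT mode (now at pos=11)
pos=11: emit ID 'k' (now at pos=12)
pos=13: ERROR — unrecognized char '&'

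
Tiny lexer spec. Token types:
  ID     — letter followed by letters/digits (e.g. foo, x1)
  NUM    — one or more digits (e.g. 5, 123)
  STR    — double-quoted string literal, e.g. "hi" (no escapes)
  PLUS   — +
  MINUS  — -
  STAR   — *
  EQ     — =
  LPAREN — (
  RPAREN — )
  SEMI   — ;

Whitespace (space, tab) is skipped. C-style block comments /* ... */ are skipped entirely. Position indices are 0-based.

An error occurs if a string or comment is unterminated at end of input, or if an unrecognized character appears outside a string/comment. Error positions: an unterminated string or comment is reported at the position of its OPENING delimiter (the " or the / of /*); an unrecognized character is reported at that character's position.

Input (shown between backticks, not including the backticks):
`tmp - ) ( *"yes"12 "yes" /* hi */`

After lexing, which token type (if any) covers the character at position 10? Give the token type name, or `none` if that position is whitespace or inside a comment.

pos=0: emit ID 'tmp' (now at pos=3)
pos=4: emit MINUS '-'
pos=6: emit RPAREN ')'
pos=8: emit LPAREN '('
pos=10: emit STAR '*'
pos=11: enter STRING mode
pos=11: emit STR "yes" (now at pos=16)
pos=16: emit NUM '12' (now at pos=18)
pos=19: enter STRING mode
pos=19: emit STR "yes" (now at pos=24)
pos=25: enter COMMENT mode (saw '/*')
exit COMMENT mode (now at pos=33)
DONE. 8 tokens: [ID, MINUS, RPAREN, LPAREN, STAR, STR, NUM, STR]
Position 10: char is '*' -> STAR

Answer: STAR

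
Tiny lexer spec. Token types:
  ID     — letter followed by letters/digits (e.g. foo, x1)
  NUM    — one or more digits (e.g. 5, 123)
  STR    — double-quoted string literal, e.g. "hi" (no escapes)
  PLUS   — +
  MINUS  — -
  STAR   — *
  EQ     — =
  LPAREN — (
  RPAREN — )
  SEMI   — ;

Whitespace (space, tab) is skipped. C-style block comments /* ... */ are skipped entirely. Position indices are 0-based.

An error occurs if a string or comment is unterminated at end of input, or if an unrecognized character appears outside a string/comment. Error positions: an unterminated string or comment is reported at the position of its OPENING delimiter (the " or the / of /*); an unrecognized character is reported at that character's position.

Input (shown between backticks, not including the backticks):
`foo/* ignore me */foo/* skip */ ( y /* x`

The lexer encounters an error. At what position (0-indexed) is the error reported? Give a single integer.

pos=0: emit ID 'foo' (now at pos=3)
pos=3: enter COMMENT mode (saw '/*')
exit COMMENT mode (now at pos=18)
pos=18: emit ID 'foo' (now at pos=21)
pos=21: enter COMMENT mode (saw '/*')
exit COMMENT mode (now at pos=31)
pos=32: emit LPAREN '('
pos=34: emit ID 'y' (now at pos=35)
pos=36: enter COMMENT mode (saw '/*')
pos=36: ERROR — unterminated comment (reached EOF)

Answer: 36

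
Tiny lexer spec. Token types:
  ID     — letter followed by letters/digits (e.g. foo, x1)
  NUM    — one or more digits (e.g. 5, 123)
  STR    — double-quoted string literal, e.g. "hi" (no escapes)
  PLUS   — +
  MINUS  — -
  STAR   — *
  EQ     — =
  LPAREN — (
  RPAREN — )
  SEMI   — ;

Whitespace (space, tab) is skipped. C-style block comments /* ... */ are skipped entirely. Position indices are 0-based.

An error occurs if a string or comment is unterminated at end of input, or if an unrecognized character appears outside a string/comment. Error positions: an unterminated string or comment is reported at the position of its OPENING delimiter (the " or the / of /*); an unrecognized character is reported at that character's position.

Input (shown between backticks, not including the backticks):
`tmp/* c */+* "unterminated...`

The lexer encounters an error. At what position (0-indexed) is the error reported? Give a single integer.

pos=0: emit ID 'tmp' (now at pos=3)
pos=3: enter COMMENT mode (saw '/*')
exit COMMENT mode (now at pos=10)
pos=10: emit PLUS '+'
pos=11: emit STAR '*'
pos=13: enter STRING mode
pos=13: ERROR — unterminated string

Answer: 13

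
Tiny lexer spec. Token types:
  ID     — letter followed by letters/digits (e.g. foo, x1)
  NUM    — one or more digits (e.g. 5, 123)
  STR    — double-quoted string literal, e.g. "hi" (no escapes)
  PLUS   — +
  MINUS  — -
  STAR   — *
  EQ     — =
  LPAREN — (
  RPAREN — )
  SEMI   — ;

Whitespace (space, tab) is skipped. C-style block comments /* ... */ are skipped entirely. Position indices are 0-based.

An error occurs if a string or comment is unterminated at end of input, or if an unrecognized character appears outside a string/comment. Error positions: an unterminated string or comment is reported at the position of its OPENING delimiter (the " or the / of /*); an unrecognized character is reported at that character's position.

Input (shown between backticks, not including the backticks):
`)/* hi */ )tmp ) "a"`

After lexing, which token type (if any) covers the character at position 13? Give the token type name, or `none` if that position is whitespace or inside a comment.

pos=0: emit RPAREN ')'
pos=1: enter COMMENT mode (saw '/*')
exit COMMENT mode (now at pos=9)
pos=10: emit RPAREN ')'
pos=11: emit ID 'tmp' (now at pos=14)
pos=15: emit RPAREN ')'
pos=17: enter STRING mode
pos=17: emit STR "a" (now at pos=20)
DONE. 5 tokens: [RPAREN, RPAREN, ID, RPAREN, STR]
Position 13: char is 'p' -> ID

Answer: ID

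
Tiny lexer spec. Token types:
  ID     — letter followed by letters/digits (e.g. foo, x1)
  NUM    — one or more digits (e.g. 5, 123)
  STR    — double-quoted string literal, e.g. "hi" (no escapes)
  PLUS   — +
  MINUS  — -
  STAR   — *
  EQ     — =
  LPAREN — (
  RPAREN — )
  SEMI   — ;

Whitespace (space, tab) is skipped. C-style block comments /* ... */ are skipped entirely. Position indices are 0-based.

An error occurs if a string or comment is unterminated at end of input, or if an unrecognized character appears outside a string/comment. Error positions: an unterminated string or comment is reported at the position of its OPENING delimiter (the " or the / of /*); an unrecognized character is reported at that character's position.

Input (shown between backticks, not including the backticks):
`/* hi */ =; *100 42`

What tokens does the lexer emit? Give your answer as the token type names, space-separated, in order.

pos=0: enter COMMENT mode (saw '/*')
exit COMMENT mode (now at pos=8)
pos=9: emit EQ '='
pos=10: emit SEMI ';'
pos=12: emit STAR '*'
pos=13: emit NUM '100' (now at pos=16)
pos=17: emit NUM '42' (now at pos=19)
DONE. 5 tokens: [EQ, SEMI, STAR, NUM, NUM]

Answer: EQ SEMI STAR NUM NUM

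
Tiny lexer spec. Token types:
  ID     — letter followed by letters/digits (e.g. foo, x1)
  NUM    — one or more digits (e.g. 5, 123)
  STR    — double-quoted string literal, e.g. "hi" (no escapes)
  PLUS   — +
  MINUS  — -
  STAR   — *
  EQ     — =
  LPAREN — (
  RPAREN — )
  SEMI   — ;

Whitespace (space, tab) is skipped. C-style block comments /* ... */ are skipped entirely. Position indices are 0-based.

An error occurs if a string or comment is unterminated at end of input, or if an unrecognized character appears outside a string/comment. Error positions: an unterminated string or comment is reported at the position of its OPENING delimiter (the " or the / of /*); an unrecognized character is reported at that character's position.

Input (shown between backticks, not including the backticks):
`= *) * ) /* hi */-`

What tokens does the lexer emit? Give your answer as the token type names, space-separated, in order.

Answer: EQ STAR RPAREN STAR RPAREN MINUS

Derivation:
pos=0: emit EQ '='
pos=2: emit STAR '*'
pos=3: emit RPAREN ')'
pos=5: emit STAR '*'
pos=7: emit RPAREN ')'
pos=9: enter COMMENT mode (saw '/*')
exit COMMENT mode (now at pos=17)
pos=17: emit MINUS '-'
DONE. 6 tokens: [EQ, STAR, RPAREN, STAR, RPAREN, MINUS]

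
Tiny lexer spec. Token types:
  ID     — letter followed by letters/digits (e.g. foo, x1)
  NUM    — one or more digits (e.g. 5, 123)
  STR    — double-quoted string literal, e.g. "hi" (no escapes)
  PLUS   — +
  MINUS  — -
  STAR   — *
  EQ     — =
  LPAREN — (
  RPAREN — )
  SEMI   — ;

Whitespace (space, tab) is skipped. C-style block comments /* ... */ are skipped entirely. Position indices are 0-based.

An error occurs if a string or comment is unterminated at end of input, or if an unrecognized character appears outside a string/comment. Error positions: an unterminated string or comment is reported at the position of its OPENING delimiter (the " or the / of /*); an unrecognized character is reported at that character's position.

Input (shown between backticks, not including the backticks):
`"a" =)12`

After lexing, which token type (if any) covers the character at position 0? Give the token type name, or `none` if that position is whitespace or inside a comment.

Answer: STR

Derivation:
pos=0: enter STRING mode
pos=0: emit STR "a" (now at pos=3)
pos=4: emit EQ '='
pos=5: emit RPAREN ')'
pos=6: emit NUM '12' (now at pos=8)
DONE. 4 tokens: [STR, EQ, RPAREN, NUM]
Position 0: char is '"' -> STR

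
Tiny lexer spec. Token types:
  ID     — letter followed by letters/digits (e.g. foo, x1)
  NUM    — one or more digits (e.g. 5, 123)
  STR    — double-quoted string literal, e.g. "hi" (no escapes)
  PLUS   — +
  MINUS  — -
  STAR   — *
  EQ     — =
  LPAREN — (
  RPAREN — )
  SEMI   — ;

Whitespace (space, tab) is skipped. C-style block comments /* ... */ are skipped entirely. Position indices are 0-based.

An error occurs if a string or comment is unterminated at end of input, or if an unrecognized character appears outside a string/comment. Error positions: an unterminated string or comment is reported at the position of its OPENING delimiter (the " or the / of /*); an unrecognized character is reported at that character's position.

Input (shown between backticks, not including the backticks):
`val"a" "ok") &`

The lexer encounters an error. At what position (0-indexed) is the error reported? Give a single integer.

pos=0: emit ID 'val' (now at pos=3)
pos=3: enter STRING mode
pos=3: emit STR "a" (now at pos=6)
pos=7: enter STRING mode
pos=7: emit STR "ok" (now at pos=11)
pos=11: emit RPAREN ')'
pos=13: ERROR — unrecognized char '&'

Answer: 13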